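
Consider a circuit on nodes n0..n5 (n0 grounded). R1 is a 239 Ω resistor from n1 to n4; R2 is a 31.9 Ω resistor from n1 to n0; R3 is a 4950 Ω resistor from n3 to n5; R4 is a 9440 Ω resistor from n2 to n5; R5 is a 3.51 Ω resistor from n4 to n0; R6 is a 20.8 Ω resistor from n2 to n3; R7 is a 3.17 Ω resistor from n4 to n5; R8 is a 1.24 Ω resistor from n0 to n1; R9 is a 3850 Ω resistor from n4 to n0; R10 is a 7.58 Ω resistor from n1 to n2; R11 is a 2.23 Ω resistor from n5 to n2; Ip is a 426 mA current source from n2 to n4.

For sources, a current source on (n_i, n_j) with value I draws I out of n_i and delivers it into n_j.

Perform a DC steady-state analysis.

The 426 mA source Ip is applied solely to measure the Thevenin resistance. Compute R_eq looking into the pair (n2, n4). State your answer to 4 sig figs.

R_eq = 3.741 Ω

MNA unknowns: 5 node voltages V₁..V_5
R1: Y=0.004184 on G[1,4]
R2: Y=0.03135 on G[1,0]
R3: Y=0.0002020 on G[3,5]
R4: Y=0.0001059 on G[2,5]
R5: Y=0.2849 on G[4,0]
R6: Y=0.04808 on G[2,3]
R7: Y=0.3155 on G[4,5]
R8: Y=0.8065 on G[0,1]
R9: Y=0.0002597 on G[4,0]
R10: Y=0.1319 on G[1,2]
R11: Y=0.4484 on G[5,2]
Ip: z[2]−=0.426, z[4]+=0.426
solve → V1=-0.1531, V2=-1.144, V3=-1.141, V4=0.4497, V5=-0.4862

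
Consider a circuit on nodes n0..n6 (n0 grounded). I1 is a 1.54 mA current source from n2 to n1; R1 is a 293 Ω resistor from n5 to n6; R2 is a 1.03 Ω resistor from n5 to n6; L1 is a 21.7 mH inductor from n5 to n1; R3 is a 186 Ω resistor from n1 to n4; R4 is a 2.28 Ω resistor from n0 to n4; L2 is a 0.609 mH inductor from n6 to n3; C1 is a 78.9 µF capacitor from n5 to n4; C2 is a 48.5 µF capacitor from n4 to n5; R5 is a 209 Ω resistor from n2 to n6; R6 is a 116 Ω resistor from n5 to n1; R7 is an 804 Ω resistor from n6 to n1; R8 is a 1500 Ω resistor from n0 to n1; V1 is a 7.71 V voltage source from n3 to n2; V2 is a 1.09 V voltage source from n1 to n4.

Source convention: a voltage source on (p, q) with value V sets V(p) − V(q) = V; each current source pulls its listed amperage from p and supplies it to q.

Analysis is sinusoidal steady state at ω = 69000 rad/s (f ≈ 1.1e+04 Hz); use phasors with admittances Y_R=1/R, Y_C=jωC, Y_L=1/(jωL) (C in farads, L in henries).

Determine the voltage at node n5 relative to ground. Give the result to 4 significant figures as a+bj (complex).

-0.001736-0.001048j V

MNA unknowns: 6 node voltages V₁..V_6 plus 2 source currents (V1, V2)
I1: z[2]−=0.00154, z[1]+=0.00154
R1: Y=0.003413+0.000j on G[5,6]
R2: Y=0.9709+0.000j on G[5,6]
L1: Y=0.000-0.0006679j on G[5,1]
R3: Y=0.005376+0.000j on G[1,4]
R4: Y=0.4386+0.000j on G[0,4]
L2: Y=0.000-0.02380j on G[6,3]
C1: Y=0.000+5.444j on G[5,4]
C2: Y=0.000+3.346j on G[4,5]
R5: Y=0.004785+0.000j on G[2,6]
R6: Y=0.008621+0.000j on G[5,1]
R7: Y=0.001244+0.000j on G[6,1]
R8: Y=0.0006667+0.000j on G[0,1]
V1: row V3−V2=7.71, i_V1 at 3,2
V2: row V1−V4=1.09, i_V2 at 1,4
solve → V1=1.088+0.000j, V2=-7.425+1.427j, V3=0.2851+1.427j, V4=-0.001654+0.000j, V5=-0.001736-0.001048j, V6=-0.001925-0.001047j
aux → i_V1=-0.03398+0.006831j, i_V2=-0.01580+0.0007177j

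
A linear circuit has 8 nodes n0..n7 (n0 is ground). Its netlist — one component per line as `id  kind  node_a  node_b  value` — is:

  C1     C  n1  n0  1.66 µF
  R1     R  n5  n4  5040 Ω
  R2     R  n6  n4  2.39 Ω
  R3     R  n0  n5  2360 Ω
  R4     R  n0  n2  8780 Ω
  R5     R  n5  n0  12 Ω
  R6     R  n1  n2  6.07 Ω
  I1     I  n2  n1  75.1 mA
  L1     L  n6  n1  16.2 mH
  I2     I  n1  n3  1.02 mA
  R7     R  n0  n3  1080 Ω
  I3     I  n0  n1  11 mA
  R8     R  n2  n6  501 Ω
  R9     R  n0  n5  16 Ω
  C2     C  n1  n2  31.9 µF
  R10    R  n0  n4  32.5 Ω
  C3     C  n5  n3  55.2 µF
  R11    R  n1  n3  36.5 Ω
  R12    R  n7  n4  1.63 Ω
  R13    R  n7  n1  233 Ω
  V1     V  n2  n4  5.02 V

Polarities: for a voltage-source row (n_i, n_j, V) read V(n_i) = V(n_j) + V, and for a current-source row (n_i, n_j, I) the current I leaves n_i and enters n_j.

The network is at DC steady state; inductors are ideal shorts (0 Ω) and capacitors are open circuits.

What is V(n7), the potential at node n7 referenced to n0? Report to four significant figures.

0.2921 V

Apply KCL at each of the 7 non-ground nodes and solve the resulting linear system.
Node n1: branches {C1, R6, I1, L1, I2, I3, C2, R11, R13} → V_1 = 1.845
Node n2: branches {R4, R6, I1, R8, C2, V1} → V_2 = 5.301
Node n3: branches {I2, R7, C3, R11} → V_3 = 1.820
Node n4: branches {R1, R2, R10, R12, V1} → V_4 = 0.2813
Node n5: branches {R1, R3, R5, R9, C3} → V_5 = 0.0003811
Node n6: branches {R2, L1, R8} → V_6 = 1.845
Node n7: branches {R12, R13} → V_7 = 0.2921
Source currents: i(L1)=-0.6472, i(V1)=-0.6521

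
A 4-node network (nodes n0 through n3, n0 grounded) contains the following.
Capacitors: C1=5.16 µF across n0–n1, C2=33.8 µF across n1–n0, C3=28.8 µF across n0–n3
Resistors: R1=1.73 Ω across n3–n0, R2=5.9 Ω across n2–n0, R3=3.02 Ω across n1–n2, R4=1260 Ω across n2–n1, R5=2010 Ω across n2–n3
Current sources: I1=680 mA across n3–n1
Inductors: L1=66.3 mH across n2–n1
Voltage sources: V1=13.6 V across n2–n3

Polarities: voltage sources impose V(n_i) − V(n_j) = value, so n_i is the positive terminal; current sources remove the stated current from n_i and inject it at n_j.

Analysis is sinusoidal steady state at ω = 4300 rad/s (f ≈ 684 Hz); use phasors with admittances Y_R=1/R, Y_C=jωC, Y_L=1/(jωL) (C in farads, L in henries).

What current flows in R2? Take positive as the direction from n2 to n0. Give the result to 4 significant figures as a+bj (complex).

1.544-0.1953j A

MNA unknowns: 3 node voltages V₁..V_3 plus 1 source current (V1)
C1: Y=0.000+0.02219j on G[0,1]
R1: Y=0.5780+0.000j on G[3,0]
I1: z[3]−=0.68, z[1]+=0.68
C2: Y=0.000+0.1453j on G[1,0]
R2: Y=0.1695+0.000j on G[2,0]
C3: Y=0.000+0.1238j on G[0,3]
R3: Y=0.3311+0.000j on G[1,2]
L1: Y=0.000-0.003508j on G[2,1]
R4: Y=0.0007937+0.000j on G[2,1]
R5: Y=0.0004975+0.000j on G[2,3]
V1: row V2−V3=13.6, i_V1 at 2,3
solve → V1=8.462-5.430j, V2=9.109-1.152j, V3=-4.491-1.152j
aux → i_V1=-1.780-1.222j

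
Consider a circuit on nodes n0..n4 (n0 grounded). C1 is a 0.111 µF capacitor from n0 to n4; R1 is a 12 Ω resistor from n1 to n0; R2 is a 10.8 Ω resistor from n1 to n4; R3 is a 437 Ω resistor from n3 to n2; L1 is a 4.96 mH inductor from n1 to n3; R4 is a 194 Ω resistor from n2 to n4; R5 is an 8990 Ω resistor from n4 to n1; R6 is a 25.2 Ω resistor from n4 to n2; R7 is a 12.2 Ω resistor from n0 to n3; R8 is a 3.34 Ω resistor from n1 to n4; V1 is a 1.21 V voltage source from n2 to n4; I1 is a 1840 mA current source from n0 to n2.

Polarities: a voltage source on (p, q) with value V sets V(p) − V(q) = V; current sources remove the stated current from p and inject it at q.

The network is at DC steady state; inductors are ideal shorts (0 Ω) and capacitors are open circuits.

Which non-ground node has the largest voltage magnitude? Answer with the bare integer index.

MNA unknowns: 4 node voltages V₁..V_4 plus 2 source currents (L1, V1)
C1: Y=0.000 on G[0,4]
R1: Y=0.08333 on G[1,0]
R2: Y=0.09259 on G[1,4]
R3: Y=0.002288 on G[3,2]
L1: row V1−V3=0, i_L1 at 1,3
R4: Y=0.005155 on G[2,4]
R5: Y=0.0001112 on G[4,1]
R6: Y=0.03968 on G[4,2]
R7: Y=0.08197 on G[0,3]
R8: Y=0.2994 on G[1,4]
V1: row V2−V4=1.21, i_V1 at 2,4
I1: z[0]−=1.84, z[2]+=1.84
solve → V1=11.13, V2=17.00, V3=11.13, V4=15.79
aux → i_L1=0.8990, i_V1=1.772

2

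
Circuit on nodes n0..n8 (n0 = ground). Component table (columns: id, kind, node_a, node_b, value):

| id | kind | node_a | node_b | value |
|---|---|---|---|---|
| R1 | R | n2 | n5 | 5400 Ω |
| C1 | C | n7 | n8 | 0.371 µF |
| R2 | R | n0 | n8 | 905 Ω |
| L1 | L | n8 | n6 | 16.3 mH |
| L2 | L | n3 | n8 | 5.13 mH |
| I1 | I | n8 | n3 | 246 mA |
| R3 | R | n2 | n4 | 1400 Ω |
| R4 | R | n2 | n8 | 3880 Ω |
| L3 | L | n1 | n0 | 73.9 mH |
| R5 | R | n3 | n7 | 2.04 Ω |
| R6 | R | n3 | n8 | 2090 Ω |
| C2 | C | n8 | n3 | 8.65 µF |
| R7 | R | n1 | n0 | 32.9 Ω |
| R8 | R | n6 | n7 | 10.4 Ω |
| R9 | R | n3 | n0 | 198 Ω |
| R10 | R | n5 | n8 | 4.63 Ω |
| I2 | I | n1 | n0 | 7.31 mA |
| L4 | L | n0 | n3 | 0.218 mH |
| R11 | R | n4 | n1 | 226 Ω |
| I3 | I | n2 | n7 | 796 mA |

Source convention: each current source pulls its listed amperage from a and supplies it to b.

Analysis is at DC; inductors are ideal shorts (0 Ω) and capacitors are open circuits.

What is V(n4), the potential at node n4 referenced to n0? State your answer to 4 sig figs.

Apply KCL at each of the 8 non-ground nodes and solve the resulting linear system.
Node n1: branches {L3, R7, I2, R11} → V_1 = 0.000
Node n2: branches {R1, R3, R4, I3} → V_2 = -752.5
Node n3: branches {L2, I1, R5, R6, C2, R9, L4} → V_3 = 0.000
Node n4: branches {R3, R11} → V_4 = -104.6
Node n5: branches {R1, R10} → V_5 = -0.6447
Node n6: branches {L1, R8} → V_6 = 0.000
Node n7: branches {C1, R5, R8, I3} → V_7 = 1.358
Node n8: branches {C1, R2, L1, L2, I1, R4, R6, C2, R10} → V_8 = 0.000
Source currents: i(L1)=-0.1305, i(L2)=0.4487, i(L3)=-0.4701, i(L4)=-0.4628

-104.6 V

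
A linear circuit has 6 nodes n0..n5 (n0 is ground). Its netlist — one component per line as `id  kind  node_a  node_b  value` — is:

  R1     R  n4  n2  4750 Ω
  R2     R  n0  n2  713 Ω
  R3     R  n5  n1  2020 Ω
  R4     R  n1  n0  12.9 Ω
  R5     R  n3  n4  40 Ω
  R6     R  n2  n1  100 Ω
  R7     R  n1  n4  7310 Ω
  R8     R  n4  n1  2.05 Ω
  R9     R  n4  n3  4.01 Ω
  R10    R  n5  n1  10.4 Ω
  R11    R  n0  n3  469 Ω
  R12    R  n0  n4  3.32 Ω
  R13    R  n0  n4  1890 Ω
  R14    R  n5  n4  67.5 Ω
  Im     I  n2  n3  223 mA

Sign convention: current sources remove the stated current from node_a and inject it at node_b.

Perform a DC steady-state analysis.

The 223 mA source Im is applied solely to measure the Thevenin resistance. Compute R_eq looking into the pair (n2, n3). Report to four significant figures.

Element admittances at DC:
  Y(R1) = 0.0002105 S between n4,n2
  Y(R2) = 0.001403 S between n0,n2
  Y(R3) = 0.0004950 S between n5,n1
  Y(R4) = 0.07752 S between n1,n0
  Y(R5) = 0.02500 S between n3,n4
  Y(R6) = 0.01000 S between n2,n1
  Y(R7) = 0.0001368 S between n1,n4
  Y(R8) = 0.4878 S between n4,n1
  Y(R9) = 0.2494 S between n4,n3
  Y(R10) = 0.09615 S between n5,n1
  Y(R11) = 0.002132 S between n0,n3
  Y(R12) = 0.3012 S between n0,n4
  Y(R13) = 0.0005291 S between n0,n4
  Y(R14) = 0.01481 S between n5,n4
  Im: injects 0.223 A into n3 (from n2)
Assemble and solve the 5×5 MNA system:
  V(n1)=-0.2121  V(n2)=-19.38  V(n3)=0.9433  V(n4)=0.1379  V(n5)=-0.1656

R_eq = 91.15 Ω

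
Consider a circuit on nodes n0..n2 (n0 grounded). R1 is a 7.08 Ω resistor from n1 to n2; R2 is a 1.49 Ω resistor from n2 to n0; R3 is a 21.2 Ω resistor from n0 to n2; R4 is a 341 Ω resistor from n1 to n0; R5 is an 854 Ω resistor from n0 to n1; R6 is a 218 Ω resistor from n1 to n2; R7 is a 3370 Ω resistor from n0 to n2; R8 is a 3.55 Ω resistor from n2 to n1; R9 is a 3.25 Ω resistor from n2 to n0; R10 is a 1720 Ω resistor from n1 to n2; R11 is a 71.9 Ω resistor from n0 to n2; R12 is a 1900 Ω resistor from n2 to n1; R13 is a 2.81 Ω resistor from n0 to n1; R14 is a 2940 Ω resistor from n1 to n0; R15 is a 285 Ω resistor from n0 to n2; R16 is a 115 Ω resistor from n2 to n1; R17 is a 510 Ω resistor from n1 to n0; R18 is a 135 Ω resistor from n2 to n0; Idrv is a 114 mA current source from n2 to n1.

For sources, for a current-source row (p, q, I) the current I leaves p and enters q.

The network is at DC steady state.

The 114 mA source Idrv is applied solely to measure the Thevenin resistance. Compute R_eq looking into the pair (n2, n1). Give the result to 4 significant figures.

MNA unknowns: 2 node voltages V₁..V_2
R1: Y=0.1412 on G[1,2]
R2: Y=0.6711 on G[2,0]
R3: Y=0.04717 on G[0,2]
R4: Y=0.002933 on G[1,0]
R5: Y=0.001171 on G[0,1]
R6: Y=0.004587 on G[1,2]
R7: Y=0.0002967 on G[0,2]
R8: Y=0.2817 on G[2,1]
R9: Y=0.3077 on G[2,0]
R10: Y=0.0005814 on G[1,2]
R11: Y=0.01391 on G[0,2]
R12: Y=0.0005263 on G[2,1]
R13: Y=0.3559 on G[0,1]
R14: Y=0.0003401 on G[1,0]
R15: Y=0.003509 on G[0,2]
R16: Y=0.008696 on G[2,1]
R17: Y=0.001961 on G[1,0]
R18: Y=0.007407 on G[2,0]
Idrv: z[2]−=0.114, z[1]+=0.114
solve → V1=0.1200, V2=-0.04134

R_eq = 1.415 Ω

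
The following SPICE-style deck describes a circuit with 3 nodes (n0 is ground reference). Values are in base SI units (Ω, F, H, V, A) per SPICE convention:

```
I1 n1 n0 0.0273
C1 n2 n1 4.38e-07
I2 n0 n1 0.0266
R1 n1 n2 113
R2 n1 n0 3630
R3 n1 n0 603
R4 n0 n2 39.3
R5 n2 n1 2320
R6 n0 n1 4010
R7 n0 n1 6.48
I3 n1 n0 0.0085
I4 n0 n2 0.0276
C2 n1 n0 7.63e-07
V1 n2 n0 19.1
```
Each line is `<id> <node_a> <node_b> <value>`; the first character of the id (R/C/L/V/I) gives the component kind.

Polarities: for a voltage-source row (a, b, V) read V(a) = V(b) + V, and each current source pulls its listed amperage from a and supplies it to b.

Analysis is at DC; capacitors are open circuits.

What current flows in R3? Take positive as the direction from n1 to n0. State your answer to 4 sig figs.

0.001681 A

MNA unknowns: 2 node voltages V₁..V_2 plus 1 source current (V1)
I1: z[1]−=0.0273, z[0]+=0.0273
C1: Y=0.000 on G[2,1]
I2: z[0]−=0.0266, z[1]+=0.0266
R1: Y=0.008850 on G[1,2]
R2: Y=0.0002755 on G[1,0]
R3: Y=0.001658 on G[1,0]
R4: Y=0.02545 on G[0,2]
R5: Y=0.0004310 on G[2,1]
R6: Y=0.0002494 on G[0,1]
R7: Y=0.1543 on G[0,1]
I3: z[1]−=0.0085, z[0]+=0.0085
I4: z[0]−=0.0276, z[2]+=0.0276
C2: Y=0.000 on G[1,0]
V1: row V2−V0=19.1, i_V1 at 2,0
solve → V1=1.014, V2=19.10
aux → i_V1=-0.6263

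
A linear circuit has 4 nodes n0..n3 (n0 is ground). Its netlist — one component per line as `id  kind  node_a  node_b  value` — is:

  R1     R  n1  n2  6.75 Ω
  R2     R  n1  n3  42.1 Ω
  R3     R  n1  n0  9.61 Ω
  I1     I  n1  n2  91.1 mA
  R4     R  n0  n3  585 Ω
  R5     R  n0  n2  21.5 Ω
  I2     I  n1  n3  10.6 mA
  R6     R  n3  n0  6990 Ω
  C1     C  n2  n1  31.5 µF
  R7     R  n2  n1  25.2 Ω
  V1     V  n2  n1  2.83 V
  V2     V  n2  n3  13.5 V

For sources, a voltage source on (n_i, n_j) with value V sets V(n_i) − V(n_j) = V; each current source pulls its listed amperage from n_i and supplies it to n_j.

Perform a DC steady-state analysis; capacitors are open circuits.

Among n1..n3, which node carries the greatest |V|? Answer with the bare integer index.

3

Element admittances at DC:
  Y(R1) = 0.1481 S between n1,n2
  Y(R2) = 0.02375 S between n1,n3
  Y(R3) = 0.1041 S between n1,n0
  I1: injects 0.0911 A into n2 (from n1)
  Y(R4) = 0.001709 S between n0,n3
  Y(R5) = 0.04651 S between n0,n2
  I2: injects 0.0106 A into n3 (from n1)
  Y(R6) = 0.0001431 S between n3,n0
  Y(C1) = 0.000 S between n2,n1
  Y(R7) = 0.03968 S between n2,n1
  V1: constraint V(n2)−V(n1) = 2.83
  V2: constraint V(n2)−V(n3) = 13.5
Assemble and solve the 5×5 MNA system:
  V(n1)=-0.7339  V(n2)=2.096  V(n3)=-11.40
  i(V1)=-0.2528  i(V2)=-0.2852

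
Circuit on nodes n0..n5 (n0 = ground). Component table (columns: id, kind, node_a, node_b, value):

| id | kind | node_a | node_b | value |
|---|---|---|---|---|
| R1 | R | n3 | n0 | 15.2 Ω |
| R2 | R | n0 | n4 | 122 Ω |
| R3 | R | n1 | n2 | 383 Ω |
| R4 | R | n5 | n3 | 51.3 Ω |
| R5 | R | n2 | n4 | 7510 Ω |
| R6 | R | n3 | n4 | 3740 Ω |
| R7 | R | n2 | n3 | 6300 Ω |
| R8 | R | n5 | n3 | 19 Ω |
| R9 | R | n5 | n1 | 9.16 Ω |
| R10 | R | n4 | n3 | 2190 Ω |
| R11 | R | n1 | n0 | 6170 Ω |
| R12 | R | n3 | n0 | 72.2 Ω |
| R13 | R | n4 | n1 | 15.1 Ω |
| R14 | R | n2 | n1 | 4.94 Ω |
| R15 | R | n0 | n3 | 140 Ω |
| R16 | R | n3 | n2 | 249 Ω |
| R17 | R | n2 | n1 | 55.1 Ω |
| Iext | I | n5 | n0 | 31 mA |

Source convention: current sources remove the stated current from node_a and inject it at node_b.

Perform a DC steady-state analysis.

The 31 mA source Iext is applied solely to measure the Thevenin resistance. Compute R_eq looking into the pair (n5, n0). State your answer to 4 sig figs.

R_eq = 21.12 Ω

MNA unknowns: 5 node voltages V₁..V_5
R1: Y=0.06579 on G[3,0]
R2: Y=0.008197 on G[0,4]
R3: Y=0.002611 on G[1,2]
R4: Y=0.01949 on G[5,3]
R5: Y=0.0001332 on G[2,4]
R6: Y=0.0002674 on G[3,4]
R7: Y=0.0001587 on G[2,3]
R8: Y=0.05263 on G[5,3]
R9: Y=0.1092 on G[5,1]
R10: Y=0.0004566 on G[4,3]
R11: Y=0.0001621 on G[1,0]
R12: Y=0.01385 on G[3,0]
R13: Y=0.06623 on G[4,1]
R14: Y=0.2024 on G[2,1]
R15: Y=0.007143 on G[0,3]
R16: Y=0.004016 on G[3,2]
R17: Y=0.01815 on G[2,1]
Iext: z[5]−=0.031, z[0]+=0.031
solve → V1=-0.6011, V2=-0.5957, V3=-0.3058, V4=-0.5328, V5=-0.6546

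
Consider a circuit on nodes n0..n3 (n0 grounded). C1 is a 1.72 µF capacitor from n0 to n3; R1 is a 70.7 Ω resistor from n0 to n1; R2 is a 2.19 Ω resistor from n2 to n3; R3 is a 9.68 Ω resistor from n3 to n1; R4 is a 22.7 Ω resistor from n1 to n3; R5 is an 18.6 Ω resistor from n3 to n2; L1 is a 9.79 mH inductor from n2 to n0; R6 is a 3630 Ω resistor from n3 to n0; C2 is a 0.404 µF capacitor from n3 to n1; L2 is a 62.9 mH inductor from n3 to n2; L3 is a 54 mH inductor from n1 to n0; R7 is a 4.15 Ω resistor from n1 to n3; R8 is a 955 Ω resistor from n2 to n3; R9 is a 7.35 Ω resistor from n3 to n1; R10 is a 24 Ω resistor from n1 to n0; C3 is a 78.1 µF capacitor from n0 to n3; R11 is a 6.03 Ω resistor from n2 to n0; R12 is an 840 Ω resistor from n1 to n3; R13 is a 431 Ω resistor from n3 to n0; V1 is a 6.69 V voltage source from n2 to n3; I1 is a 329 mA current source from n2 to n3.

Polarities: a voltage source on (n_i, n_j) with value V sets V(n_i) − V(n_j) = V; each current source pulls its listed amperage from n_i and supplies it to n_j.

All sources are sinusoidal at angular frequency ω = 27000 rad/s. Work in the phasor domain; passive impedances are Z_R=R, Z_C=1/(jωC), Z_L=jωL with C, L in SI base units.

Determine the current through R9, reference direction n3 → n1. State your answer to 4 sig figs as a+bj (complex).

-0.0003266+0.006696j A

MNA unknowns: 3 node voltages V₁..V_3 plus 1 source current (V1)
C1: Y=0.000+0.04644j on G[0,3]
R1: Y=0.01414+0.000j on G[0,1]
R2: Y=0.4566+0.000j on G[2,3]
R3: Y=0.1033+0.000j on G[3,1]
R4: Y=0.04405+0.000j on G[1,3]
R5: Y=0.05376+0.000j on G[3,2]
L1: Y=0.000-0.003783j on G[2,0]
R6: Y=0.0002755+0.000j on G[3,0]
C2: Y=0.000+0.01091j on G[3,1]
L2: Y=0.000-0.0005888j on G[3,2]
L3: Y=0.000-0.0006859j on G[1,0]
R7: Y=0.2410+0.000j on G[1,3]
R8: Y=0.001047+0.000j on G[2,3]
R9: Y=0.1361+0.000j on G[3,1]
R10: Y=0.04167+0.000j on G[1,0]
C3: Y=0.000+2.109j on G[0,3]
R11: Y=0.1658+0.000j on G[2,0]
R12: Y=0.001190+0.000j on G[1,3]
R13: Y=0.002320+0.000j on G[3,0]
V1: row V2−V3=6.69, i_V1 at 2,3
I1: z[2]−=0.329, z[3]+=0.329
solve → V1=-0.03791+0.4625j, V2=6.650+0.5117j, V3=-0.04031+0.5117j
aux → i_V1=-4.855-0.05576j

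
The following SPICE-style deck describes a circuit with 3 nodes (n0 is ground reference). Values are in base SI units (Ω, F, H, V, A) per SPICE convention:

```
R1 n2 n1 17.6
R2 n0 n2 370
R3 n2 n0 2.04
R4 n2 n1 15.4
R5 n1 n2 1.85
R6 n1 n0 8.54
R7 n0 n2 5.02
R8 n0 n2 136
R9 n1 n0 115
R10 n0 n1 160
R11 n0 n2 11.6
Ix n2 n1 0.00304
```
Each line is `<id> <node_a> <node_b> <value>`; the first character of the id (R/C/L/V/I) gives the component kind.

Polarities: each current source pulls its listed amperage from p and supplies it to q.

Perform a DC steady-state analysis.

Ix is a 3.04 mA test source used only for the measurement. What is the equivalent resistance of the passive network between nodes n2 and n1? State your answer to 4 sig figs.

Apply KCL at each of the 2 non-ground nodes and solve the resulting linear system.
Node n1: branches {R1, R4, R5, R6, R9, R10, Ix} → V_1 = 0.003357
Node n2: branches {R1, R2, R3, R4, R5, R7, R8, R11, Ix} → V_2 = -0.0005641

R_eq = 1.290 Ω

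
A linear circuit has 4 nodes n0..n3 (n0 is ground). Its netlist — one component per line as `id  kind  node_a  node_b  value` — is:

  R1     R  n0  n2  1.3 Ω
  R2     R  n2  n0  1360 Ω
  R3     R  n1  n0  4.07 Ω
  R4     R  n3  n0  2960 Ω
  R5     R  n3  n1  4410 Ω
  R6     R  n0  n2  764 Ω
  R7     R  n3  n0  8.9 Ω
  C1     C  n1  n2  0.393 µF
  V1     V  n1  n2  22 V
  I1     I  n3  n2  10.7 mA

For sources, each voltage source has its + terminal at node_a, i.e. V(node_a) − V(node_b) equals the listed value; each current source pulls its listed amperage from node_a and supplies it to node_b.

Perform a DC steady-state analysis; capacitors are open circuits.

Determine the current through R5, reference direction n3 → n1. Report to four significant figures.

-0.003799 A

Element admittances at DC:
  Y(R1) = 0.7692 S between n0,n2
  Y(R2) = 0.0007353 S between n2,n0
  Y(R3) = 0.2457 S between n1,n0
  Y(R4) = 0.0003378 S between n3,n0
  Y(R5) = 0.0002268 S between n3,n1
  Y(R6) = 0.001309 S between n0,n2
  Y(R7) = 0.1124 S between n3,n0
  Y(C1) = 0.000 S between n1,n2
  V1: constraint V(n1)−V(n2) = 22
  I1: injects 0.0107 A into n2 (from n3)
Assemble and solve the 4×4 MNA system:
  V(n1)=16.69  V(n2)=-5.308  V(n3)=-0.06124
  i(V1)=-4.105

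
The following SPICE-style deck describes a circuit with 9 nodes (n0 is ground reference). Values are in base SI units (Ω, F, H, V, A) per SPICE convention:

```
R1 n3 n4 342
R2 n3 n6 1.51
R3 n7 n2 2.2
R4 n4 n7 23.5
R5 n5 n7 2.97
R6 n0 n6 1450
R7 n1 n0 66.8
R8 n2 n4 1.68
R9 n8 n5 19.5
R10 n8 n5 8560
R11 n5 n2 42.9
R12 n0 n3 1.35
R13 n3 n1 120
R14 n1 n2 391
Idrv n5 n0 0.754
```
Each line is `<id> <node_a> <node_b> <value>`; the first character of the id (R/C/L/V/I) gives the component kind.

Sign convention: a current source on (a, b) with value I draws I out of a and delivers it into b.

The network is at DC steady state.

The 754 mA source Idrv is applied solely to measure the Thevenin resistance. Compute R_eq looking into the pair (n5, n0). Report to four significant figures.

MNA unknowns: 8 node voltages V₁..V_8
R1: Y=0.002924 on G[3,4]
R2: Y=0.6623 on G[3,6]
R3: Y=0.4545 on G[7,2]
R4: Y=0.04255 on G[4,7]
R5: Y=0.3367 on G[5,7]
R6: Y=0.0006897 on G[0,6]
R7: Y=0.01497 on G[1,0]
R8: Y=0.5952 on G[2,4]
R9: Y=0.05128 on G[8,5]
R10: Y=0.0001168 on G[8,5]
R11: Y=0.02331 on G[5,2]
R12: Y=0.7407 on G[0,3]
R13: Y=0.008333 on G[3,1]
R14: Y=0.002558 on G[1,2]
Idrv: z[5]−=0.754, z[0]+=0.754
solve → V1=-14.58, V2=-145.0, V3=-0.7226, V4=-144.5, V5=-148.4, V6=-0.7219, V7=-146.4, V8=-148.4

R_eq = 196.8 Ω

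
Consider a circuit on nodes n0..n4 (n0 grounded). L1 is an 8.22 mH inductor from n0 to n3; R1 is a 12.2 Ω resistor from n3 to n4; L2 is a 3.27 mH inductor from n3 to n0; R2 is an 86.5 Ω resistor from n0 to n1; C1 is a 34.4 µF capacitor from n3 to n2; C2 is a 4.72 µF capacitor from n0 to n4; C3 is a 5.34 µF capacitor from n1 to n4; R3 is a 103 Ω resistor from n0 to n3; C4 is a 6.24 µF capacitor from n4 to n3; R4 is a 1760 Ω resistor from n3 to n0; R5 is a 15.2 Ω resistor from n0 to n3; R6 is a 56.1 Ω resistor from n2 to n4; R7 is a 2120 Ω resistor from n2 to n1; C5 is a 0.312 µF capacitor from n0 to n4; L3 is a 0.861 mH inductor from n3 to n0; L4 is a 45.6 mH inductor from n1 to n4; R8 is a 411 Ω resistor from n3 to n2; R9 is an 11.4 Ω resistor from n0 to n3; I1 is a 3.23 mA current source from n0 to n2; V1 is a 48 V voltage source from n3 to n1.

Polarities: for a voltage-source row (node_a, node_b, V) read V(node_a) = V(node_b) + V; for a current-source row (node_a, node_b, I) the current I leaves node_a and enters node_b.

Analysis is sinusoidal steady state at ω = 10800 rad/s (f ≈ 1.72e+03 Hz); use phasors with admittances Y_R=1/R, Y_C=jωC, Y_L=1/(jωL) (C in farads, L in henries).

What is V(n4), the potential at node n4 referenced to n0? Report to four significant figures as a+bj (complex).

MNA unknowns: 4 node voltages V₁..V_4 plus 1 source current (V1)
L1: Y=0.000-0.01126j on G[0,3]
R1: Y=0.08197+0.000j on G[3,4]
L2: Y=0.000-0.02832j on G[3,0]
R2: Y=0.01156+0.000j on G[0,1]
C1: Y=0.000+0.3715j on G[3,2]
C2: Y=0.000+0.05098j on G[0,4]
C3: Y=0.000+0.05767j on G[1,4]
R3: Y=0.009709+0.000j on G[0,3]
C4: Y=0.000+0.06739j on G[4,3]
R4: Y=0.0005682+0.000j on G[3,0]
R5: Y=0.06579+0.000j on G[0,3]
R6: Y=0.01783+0.000j on G[2,4]
R7: Y=0.0004717+0.000j on G[2,1]
C5: Y=0.000+0.003370j on G[0,4]
L3: Y=0.000-0.1075j on G[3,0]
L4: Y=0.000-0.002031j on G[1,4]
R8: Y=0.002433+0.000j on G[3,2]
R9: Y=0.08772+0.000j on G[0,3]
I1: z[0]−=0.00323, z[2]+=0.00323
V1: row V3−V1=48, i_V1 at 3,1
solve → V1=-48.60+3.050j, V2=-0.9714+3.603j, V3=-0.6041+3.050j, V4=-11.47-3.964j
aux → i_V1=-0.9746-2.031j

-11.47-3.964j V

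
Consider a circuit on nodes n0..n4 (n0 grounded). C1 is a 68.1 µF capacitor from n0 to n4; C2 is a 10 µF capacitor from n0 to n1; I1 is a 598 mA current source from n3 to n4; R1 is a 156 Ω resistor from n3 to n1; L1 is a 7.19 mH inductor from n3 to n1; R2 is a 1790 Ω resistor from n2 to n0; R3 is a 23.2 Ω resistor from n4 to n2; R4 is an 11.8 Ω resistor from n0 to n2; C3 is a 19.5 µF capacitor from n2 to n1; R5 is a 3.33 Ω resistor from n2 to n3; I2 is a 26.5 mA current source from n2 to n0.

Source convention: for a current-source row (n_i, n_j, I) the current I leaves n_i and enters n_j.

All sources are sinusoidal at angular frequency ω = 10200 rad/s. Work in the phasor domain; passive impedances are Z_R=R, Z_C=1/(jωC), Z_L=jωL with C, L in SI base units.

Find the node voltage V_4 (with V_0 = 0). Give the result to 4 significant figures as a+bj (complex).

MNA unknowns: 4 node voltages V₁..V_4
C1: Y=0.000+0.6946j on G[0,4]
C2: Y=0.000+0.1020j on G[0,1]
I1: z[3]−=0.598, z[4]+=0.598
R1: Y=0.006410+0.000j on G[3,1]
L1: Y=0.000-0.01364j on G[3,1]
R2: Y=0.0005587+0.000j on G[2,0]
R3: Y=0.04310+0.000j on G[4,2]
R4: Y=0.08475+0.000j on G[0,2]
C3: Y=0.000+0.1989j on G[2,1]
R5: Y=0.3003+0.000j on G[2,3]
I2: z[2]−=0.0265, z[0]+=0.0265
solve → V1=-2.401+1.181j, V2=-3.877+1.702j, V3=-5.812+1.539j, V4=0.1435-0.6114j

0.1435-0.6114j V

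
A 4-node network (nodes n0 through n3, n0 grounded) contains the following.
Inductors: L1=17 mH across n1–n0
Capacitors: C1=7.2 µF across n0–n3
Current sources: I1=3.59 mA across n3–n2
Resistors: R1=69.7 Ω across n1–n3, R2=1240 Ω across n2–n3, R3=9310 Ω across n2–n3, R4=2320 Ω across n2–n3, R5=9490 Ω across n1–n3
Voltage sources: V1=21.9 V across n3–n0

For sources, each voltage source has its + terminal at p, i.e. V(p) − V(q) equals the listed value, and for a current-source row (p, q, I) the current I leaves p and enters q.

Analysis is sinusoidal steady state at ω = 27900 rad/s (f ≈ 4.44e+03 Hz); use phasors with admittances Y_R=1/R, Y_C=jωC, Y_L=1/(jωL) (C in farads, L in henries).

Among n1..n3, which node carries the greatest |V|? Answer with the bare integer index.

MNA unknowns: 3 node voltages V₁..V_3 plus 1 source current (V1)
L1: Y=0.000-0.002108j on G[1,0]
C1: Y=0.000+0.2009j on G[0,3]
I1: z[3]−=0.00359, z[2]+=0.00359
R1: Y=0.01435+0.000j on G[1,3]
R2: Y=0.0008065+0.000j on G[2,3]
R3: Y=0.0001074+0.000j on G[2,3]
R4: Y=0.0004310+0.000j on G[2,3]
R5: Y=0.0001054+0.000j on G[1,3]
V1: row V3−V0=21.9, i_V1 at 3,0
solve → V1=21.44+3.128j, V2=24.57+0.000j, V3=21.90+0.000j
aux → i_V1=-0.006595-4.354j

2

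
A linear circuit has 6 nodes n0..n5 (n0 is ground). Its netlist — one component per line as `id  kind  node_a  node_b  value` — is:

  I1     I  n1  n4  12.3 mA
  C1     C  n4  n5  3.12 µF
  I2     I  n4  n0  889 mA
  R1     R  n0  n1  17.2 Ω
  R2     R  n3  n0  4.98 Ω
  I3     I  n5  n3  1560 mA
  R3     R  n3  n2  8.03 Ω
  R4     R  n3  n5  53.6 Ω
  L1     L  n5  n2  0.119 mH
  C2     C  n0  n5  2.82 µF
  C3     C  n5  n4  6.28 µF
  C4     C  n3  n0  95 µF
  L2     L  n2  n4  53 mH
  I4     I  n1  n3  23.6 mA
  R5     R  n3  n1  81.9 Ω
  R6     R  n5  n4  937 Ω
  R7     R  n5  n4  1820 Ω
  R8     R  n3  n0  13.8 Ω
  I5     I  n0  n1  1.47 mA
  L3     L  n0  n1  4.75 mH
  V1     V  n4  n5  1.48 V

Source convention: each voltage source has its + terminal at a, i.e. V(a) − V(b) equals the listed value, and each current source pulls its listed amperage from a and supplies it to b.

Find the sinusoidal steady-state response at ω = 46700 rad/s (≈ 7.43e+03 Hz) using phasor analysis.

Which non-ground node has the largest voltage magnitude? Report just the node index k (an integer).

MNA unknowns: 5 node voltages V₁..V_5 plus 1 source current (V1)
I1: z[1]−=0.0123, z[4]+=0.0123
C1: Y=0.000+0.1457j on G[4,5]
I2: z[4]−=0.889, z[0]+=0.889
R1: Y=0.05814+0.000j on G[0,1]
R2: Y=0.2008+0.000j on G[3,0]
I3: z[5]−=1.56, z[3]+=1.56
R3: Y=0.1245+0.000j on G[3,2]
R4: Y=0.01866+0.000j on G[3,5]
L1: Y=0.000-0.1799j on G[5,2]
C2: Y=0.000+0.1317j on G[0,5]
C3: Y=0.000+0.2933j on G[5,4]
C4: Y=0.000+4.437j on G[3,0]
L2: Y=0.000-0.0004040j on G[2,4]
I4: z[1]−=0.0236, z[3]+=0.0236
R5: Y=0.01221+0.000j on G[3,1]
R6: Y=0.001067+0.000j on G[5,4]
R7: Y=0.0005495+0.000j on G[5,4]
R8: Y=0.07246+0.000j on G[3,0]
I5: z[0]−=0.00147, z[1]+=0.00147
L3: Y=0.000-0.004508j on G[0,1]
V1: row V4−V5=1.48, i_V1 at 4,5
solve → V1=-0.4054-0.04258j, V2=-5.322+14.75j, V3=0.4685-0.09568j, V4=-14.10+10.75j, V5=-15.58+10.75j
aux → i_V1=-0.8775-0.6532j

5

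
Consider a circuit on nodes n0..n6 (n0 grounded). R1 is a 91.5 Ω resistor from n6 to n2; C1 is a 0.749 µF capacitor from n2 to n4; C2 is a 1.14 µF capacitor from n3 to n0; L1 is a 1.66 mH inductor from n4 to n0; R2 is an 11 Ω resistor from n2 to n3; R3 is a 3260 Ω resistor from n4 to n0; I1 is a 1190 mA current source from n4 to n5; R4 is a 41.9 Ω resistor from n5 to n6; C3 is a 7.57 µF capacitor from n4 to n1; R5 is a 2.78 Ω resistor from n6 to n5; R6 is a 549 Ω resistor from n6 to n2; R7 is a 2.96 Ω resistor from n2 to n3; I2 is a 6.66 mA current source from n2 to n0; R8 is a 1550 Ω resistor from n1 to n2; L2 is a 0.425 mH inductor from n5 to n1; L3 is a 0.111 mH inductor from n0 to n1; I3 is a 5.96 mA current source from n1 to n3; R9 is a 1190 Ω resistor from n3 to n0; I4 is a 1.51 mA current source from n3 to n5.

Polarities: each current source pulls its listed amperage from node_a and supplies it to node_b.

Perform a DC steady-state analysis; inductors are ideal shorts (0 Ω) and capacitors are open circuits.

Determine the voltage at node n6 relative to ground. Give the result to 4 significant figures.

MNA unknowns: 6 node voltages V₁..V_6 plus 3 source currents (L1, L2, L3)
R1: Y=0.01093 on G[6,2]
C1: Y=0.000 on G[2,4]
C2: Y=0.000 on G[3,0]
L1: row V4−V0=0, i_L1 at 4,0
R2: Y=0.09091 on G[2,3]
R3: Y=0.0003067 on G[4,0]
I1: z[4]−=1.19, z[5]+=1.19
R4: Y=0.02387 on G[5,6]
C3: Y=0.000 on G[4,1]
R5: Y=0.3597 on G[6,5]
R6: Y=0.001821 on G[6,2]
R7: Y=0.3378 on G[2,3]
I2: z[2]−=0.00666, z[0]+=0.00666
R8: Y=0.0006452 on G[1,2]
L2: row V5−V1=0, i_L2 at 5,1
L3: row V0−V1=0, i_L3 at 0,1
I3: z[1]−=0.00596, z[3]+=0.00596
R9: Y=0.0008403 on G[3,0]
I4: z[3]−=0.00151, z[5]+=0.00151
solve → V1=0.000, V2=-0.1605, V3=-0.1498, V4=0.000, V5=0.000, V6=-0.005163
aux → i_L1=-1.190, i_L2=1.190, i_L3=-1.183

-0.005163 V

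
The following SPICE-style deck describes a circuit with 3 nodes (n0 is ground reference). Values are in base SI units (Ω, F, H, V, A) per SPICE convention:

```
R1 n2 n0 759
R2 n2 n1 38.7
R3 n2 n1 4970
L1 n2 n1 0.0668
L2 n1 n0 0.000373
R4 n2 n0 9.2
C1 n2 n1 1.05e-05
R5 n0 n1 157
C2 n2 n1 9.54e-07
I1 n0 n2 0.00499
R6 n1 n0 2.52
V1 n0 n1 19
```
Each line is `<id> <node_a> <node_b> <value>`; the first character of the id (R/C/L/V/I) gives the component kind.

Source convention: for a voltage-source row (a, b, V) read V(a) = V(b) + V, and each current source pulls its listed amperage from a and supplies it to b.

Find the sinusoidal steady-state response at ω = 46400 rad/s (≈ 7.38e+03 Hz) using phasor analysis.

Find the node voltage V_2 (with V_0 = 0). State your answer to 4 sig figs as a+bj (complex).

Element admittances at ω=46400 rad/s:
  Y(R1) = 0.001318+0.000j S between n2,n0
  Y(R2) = 0.02584+0.000j S between n2,n1
  Y(R3) = 0.0002012+0.000j S between n2,n1
  Y(L1) = 0.000-0.0003226j S between n2,n1
  Y(L2) = 0.000-0.05778j S between n1,n0
  Y(R4) = 0.1087+0.000j S between n2,n0
  Y(C1) = 0.000+0.4872j S between n2,n1
  Y(R5) = 0.006369+0.000j S between n0,n1
  Y(C2) = 0.000+0.04427j S between n2,n1
  I1: injects 0.00499 A into n2 (from n0)
  Y(R6) = 0.3968+0.000j S between n1,n0
  V1: constraint V(n0)−V(n1) = 19
Assemble and solve the 3×3 MNA system:
  V(n1)=-19.00+0.000j  V(n2)=-18.05-3.702j
  i(V1)=-9.652+0.6906j

-18.05-3.702j V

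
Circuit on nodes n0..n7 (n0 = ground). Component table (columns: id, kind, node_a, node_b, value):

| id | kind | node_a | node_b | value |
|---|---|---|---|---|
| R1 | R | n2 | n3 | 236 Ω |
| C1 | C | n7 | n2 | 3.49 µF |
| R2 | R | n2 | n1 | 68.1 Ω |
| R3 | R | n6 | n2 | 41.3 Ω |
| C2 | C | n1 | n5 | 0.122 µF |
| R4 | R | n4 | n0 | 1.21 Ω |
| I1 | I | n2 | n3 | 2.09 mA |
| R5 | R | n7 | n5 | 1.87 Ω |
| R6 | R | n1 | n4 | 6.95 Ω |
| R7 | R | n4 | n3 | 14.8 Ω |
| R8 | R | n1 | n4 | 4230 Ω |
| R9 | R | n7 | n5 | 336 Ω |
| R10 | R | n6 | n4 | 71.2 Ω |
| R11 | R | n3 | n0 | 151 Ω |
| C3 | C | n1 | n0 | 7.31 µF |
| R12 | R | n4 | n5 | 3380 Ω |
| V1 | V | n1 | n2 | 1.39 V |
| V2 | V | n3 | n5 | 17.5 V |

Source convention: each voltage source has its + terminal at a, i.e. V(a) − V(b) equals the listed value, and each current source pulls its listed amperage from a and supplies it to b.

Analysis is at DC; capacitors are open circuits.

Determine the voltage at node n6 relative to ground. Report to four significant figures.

Element admittances at DC:
  Y(R1) = 0.004237 S between n2,n3
  Y(C1) = 0.000 S between n7,n2
  Y(R2) = 0.01468 S between n2,n1
  Y(R3) = 0.02421 S between n6,n2
  Y(C2) = 0.000 S between n1,n5
  Y(R4) = 0.8264 S between n4,n0
  I1: injects 0.00209 A into n3 (from n2)
  Y(R5) = 0.5348 S between n7,n5
  Y(R6) = 0.1439 S between n1,n4
  Y(R7) = 0.06757 S between n4,n3
  Y(R8) = 0.0002364 S between n1,n4
  Y(R9) = 0.002976 S between n7,n5
  Y(R10) = 0.01404 S between n6,n4
  Y(R11) = 0.006623 S between n3,n0
  Y(C3) = 0.000 S between n1,n0
  Y(R12) = 0.0002959 S between n4,n5
  V1: constraint V(n1)−V(n2) = 1.39
  V2: constraint V(n3)−V(n5) = 17.5
Assemble and solve the 9×9 MNA system:
  V(n1)=0.1032  V(n2)=-1.287  V(n3)=0.02290  V(n4)=-0.0001835  V(n5)=-17.48  V(n6)=-0.8145  V(n7)=-17.48
  i(V1)=-0.03531  i(V2)=-0.005171

-0.8145 V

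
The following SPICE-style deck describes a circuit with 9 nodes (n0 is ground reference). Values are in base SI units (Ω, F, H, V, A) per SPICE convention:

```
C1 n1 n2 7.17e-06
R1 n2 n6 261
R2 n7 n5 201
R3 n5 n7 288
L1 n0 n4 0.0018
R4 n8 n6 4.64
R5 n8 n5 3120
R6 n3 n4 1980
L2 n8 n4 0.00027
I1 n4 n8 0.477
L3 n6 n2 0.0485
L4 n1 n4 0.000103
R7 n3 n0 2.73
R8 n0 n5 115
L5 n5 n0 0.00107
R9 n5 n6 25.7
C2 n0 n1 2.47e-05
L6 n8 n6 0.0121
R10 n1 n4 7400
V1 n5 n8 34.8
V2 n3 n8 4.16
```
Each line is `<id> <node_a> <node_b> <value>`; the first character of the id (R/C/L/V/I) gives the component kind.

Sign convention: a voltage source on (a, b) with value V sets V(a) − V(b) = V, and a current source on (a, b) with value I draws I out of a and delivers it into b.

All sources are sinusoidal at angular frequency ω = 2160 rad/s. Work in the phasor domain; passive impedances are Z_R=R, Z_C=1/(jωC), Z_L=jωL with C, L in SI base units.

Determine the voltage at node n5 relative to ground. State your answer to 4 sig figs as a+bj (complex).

15.65+8.785j V

MNA unknowns: 8 node voltages V₁..V_8 plus 2 source currents (V1, V2)
C1: Y=0.000+0.01549j on G[1,2]
R1: Y=0.003831+0.000j on G[2,6]
R2: Y=0.004975+0.000j on G[7,5]
R3: Y=0.003472+0.000j on G[5,7]
L1: Y=0.000-0.2572j on G[0,4]
R4: Y=0.2155+0.000j on G[8,6]
R5: Y=0.0003205+0.000j on G[8,5]
R6: Y=0.0005051+0.000j on G[3,4]
L2: Y=0.000-1.715j on G[8,4]
I1: z[4]−=0.477, z[8]+=0.477
L3: Y=0.000-0.009546j on G[6,2]
L4: Y=0.000-4.495j on G[1,4]
R7: Y=0.3663+0.000j on G[3,0]
R8: Y=0.008696+0.000j on G[0,5]
L5: Y=0.000-0.4327j on G[5,0]
R9: Y=0.03891+0.000j on G[5,6]
C2: Y=0.000+0.05335j on G[0,1]
L6: Y=0.000-0.03826j on G[8,6]
R10: Y=0.0001351+0.000j on G[1,4]
V1: row V5−V8=34.8, i_V1 at 5,8
V2: row V3−V8=4.16, i_V2 at 3,8
solve → V1=-17.32+7.757j, V2=-17.77+2.612j, V3=-14.99+8.785j, V4=-17.12+7.648j, V5=15.65+8.785j, V6=-14.25+9.548j, V7=15.65+8.785j, V8=-19.15+8.785j
aux → i_V1=-5.112+6.726j, i_V2=5.489-3.218j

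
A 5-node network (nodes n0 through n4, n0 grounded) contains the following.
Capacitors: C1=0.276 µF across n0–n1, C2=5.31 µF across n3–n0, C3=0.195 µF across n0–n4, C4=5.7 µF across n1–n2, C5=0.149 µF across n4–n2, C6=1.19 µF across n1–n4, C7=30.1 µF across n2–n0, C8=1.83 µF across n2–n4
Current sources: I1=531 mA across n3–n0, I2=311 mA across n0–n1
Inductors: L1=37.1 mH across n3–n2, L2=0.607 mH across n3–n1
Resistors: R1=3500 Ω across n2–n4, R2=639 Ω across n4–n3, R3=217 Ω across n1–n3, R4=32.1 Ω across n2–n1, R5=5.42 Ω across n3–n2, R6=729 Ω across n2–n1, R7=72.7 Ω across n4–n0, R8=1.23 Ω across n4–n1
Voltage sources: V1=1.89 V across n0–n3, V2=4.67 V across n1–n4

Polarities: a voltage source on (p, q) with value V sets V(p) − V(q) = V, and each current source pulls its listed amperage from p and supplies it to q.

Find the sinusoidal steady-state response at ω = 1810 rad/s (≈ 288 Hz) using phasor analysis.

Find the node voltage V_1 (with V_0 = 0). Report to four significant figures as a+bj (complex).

-1.903+0.4542j V

MNA unknowns: 4 node voltages V₁..V_4 plus 2 source currents (V1, V2)
C1: Y=0.000+0.0004996j on G[0,1]
C2: Y=0.000+0.009611j on G[3,0]
C3: Y=0.000+0.0003530j on G[0,4]
I1: z[3]−=0.531, z[0]+=0.531
L1: Y=0.000-0.01489j on G[3,2]
R1: Y=0.0002857+0.000j on G[2,4]
R2: Y=0.001565+0.000j on G[4,3]
C4: Y=0.000+0.01032j on G[1,2]
L2: Y=0.000-0.9102j on G[3,1]
R3: Y=0.004608+0.000j on G[1,3]
I2: z[0]−=0.311, z[1]+=0.311
C5: Y=0.000+0.0002697j on G[4,2]
C6: Y=0.000+0.002154j on G[1,4]
C7: Y=0.000+0.05448j on G[2,0]
R4: Y=0.03115+0.000j on G[2,1]
R5: Y=0.1845+0.000j on G[3,2]
R6: Y=0.001372+0.000j on G[2,1]
R7: Y=0.01376+0.000j on G[4,0]
C8: Y=0.000+0.003312j on G[2,4]
R8: Y=0.8130+0.000j on G[4,1]
V1: row V0−V3=1.89, i_V1 at 0,3
V2: row V1−V4=4.67, i_V2 at 1,4
solve → V1=-1.903+0.4542j, V2=-1.817+0.4467j, V3=-1.890+0.000j, V4=-6.573+0.4542j
aux → i_V1=0.1049-0.1142j, i_V2=-3.896-0.02245j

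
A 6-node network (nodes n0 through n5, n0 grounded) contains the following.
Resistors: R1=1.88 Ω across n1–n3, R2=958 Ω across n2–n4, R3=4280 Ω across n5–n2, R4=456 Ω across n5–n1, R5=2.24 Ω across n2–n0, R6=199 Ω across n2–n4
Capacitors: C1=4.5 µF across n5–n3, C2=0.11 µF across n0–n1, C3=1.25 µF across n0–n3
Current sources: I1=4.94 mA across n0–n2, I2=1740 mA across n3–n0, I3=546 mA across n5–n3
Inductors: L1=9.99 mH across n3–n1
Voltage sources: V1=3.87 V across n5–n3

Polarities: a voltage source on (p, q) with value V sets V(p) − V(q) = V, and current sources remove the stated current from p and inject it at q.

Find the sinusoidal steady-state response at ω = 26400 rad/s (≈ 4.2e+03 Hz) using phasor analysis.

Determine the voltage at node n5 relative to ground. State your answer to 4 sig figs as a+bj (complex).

Apply KCL at each of the 5 non-ground nodes and solve the resulting linear system.
Node n1: branches {R1, C2, R4, L1} → V_1 = -0.05845+48.49j
Node n2: branches {R2, I1, R3, R5, R6} → V_2 = 0.01291+0.02536j
Node n3: branches {R1, C1, C3, I2, I3, L1, V1} → V_3 = -0.3380+48.49j
Node n4: branches {R2, R6} → V_4 = 0.01291+0.02536j
Node n5: branches {C1, R3, R4, I3, V1} → V_5 = 3.532+48.49j
Source currents: i(V1)=-0.5547-0.4711j

3.532+48.49j V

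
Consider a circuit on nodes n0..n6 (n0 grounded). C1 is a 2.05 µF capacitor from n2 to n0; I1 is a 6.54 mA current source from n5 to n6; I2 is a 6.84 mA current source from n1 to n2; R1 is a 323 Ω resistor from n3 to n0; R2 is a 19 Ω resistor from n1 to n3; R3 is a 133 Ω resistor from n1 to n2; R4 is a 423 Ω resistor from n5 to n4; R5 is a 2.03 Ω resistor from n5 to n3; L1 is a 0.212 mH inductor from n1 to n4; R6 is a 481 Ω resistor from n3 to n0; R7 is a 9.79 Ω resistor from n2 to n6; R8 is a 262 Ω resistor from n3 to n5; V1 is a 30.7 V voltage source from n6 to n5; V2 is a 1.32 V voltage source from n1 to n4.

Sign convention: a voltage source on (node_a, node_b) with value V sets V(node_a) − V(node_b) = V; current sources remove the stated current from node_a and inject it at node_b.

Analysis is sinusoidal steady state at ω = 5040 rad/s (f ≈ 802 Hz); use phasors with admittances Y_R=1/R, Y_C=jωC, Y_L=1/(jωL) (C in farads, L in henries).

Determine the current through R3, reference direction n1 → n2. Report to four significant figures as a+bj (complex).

-0.1812+0.003893j A

Element admittances at ω=5040 rad/s:
  Y(C1) = 0.000+0.01033j S between n2,n0
  I1: injects 0.00654 A into n6 (from n5)
  I2: injects 0.00684 A into n2 (from n1)
  Y(R1) = 0.003096+0.000j S between n3,n0
  Y(R2) = 0.05263+0.000j S between n1,n3
  Y(R3) = 0.007519+0.000j S between n1,n2
  Y(R4) = 0.002364+0.000j S between n5,n4
  Y(R5) = 0.4926+0.000j S between n5,n3
  Y(L1) = 0.000-0.9359j S between n1,n4
  Y(R6) = 0.002079+0.000j S between n3,n0
  Y(R7) = 0.1021+0.000j S between n2,n6
  Y(R8) = 0.003817+0.000j S between n3,n5
  V1: constraint V(n6)−V(n5) = 30.7
  V2: constraint V(n1)−V(n4) = 1.32
Assemble and solve the 8×8 MNA system:
  V(n1)=-18.86-10.53j  V(n2)=5.239-11.05j  V(n3)=-22.07-10.46j  V(n4)=-20.18-10.53j  V(n5)=-22.64-10.56j  V(n6)=8.064-10.56j
  i(V1)=-0.2820-0.05023j  i(V2)=0.005798+1.235j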